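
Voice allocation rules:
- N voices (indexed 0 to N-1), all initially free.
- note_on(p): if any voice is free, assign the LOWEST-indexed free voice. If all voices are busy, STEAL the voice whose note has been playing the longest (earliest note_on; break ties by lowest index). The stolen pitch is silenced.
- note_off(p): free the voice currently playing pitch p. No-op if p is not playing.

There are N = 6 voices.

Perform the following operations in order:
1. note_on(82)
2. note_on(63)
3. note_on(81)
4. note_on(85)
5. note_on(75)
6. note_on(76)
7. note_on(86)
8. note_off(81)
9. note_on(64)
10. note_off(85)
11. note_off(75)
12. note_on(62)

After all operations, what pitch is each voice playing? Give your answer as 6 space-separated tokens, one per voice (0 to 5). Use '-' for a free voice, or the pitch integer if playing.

Answer: 86 63 64 62 - 76

Derivation:
Op 1: note_on(82): voice 0 is free -> assigned | voices=[82 - - - - -]
Op 2: note_on(63): voice 1 is free -> assigned | voices=[82 63 - - - -]
Op 3: note_on(81): voice 2 is free -> assigned | voices=[82 63 81 - - -]
Op 4: note_on(85): voice 3 is free -> assigned | voices=[82 63 81 85 - -]
Op 5: note_on(75): voice 4 is free -> assigned | voices=[82 63 81 85 75 -]
Op 6: note_on(76): voice 5 is free -> assigned | voices=[82 63 81 85 75 76]
Op 7: note_on(86): all voices busy, STEAL voice 0 (pitch 82, oldest) -> assign | voices=[86 63 81 85 75 76]
Op 8: note_off(81): free voice 2 | voices=[86 63 - 85 75 76]
Op 9: note_on(64): voice 2 is free -> assigned | voices=[86 63 64 85 75 76]
Op 10: note_off(85): free voice 3 | voices=[86 63 64 - 75 76]
Op 11: note_off(75): free voice 4 | voices=[86 63 64 - - 76]
Op 12: note_on(62): voice 3 is free -> assigned | voices=[86 63 64 62 - 76]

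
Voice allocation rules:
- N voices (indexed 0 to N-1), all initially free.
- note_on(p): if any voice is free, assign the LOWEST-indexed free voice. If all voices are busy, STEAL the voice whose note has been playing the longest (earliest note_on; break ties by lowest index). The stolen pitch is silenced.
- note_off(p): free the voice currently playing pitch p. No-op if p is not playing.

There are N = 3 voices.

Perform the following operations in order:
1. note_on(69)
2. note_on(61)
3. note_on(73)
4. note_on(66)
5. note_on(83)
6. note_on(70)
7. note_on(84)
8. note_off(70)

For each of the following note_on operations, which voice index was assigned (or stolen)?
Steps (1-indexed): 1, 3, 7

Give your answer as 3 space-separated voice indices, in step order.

Answer: 0 2 0

Derivation:
Op 1: note_on(69): voice 0 is free -> assigned | voices=[69 - -]
Op 2: note_on(61): voice 1 is free -> assigned | voices=[69 61 -]
Op 3: note_on(73): voice 2 is free -> assigned | voices=[69 61 73]
Op 4: note_on(66): all voices busy, STEAL voice 0 (pitch 69, oldest) -> assign | voices=[66 61 73]
Op 5: note_on(83): all voices busy, STEAL voice 1 (pitch 61, oldest) -> assign | voices=[66 83 73]
Op 6: note_on(70): all voices busy, STEAL voice 2 (pitch 73, oldest) -> assign | voices=[66 83 70]
Op 7: note_on(84): all voices busy, STEAL voice 0 (pitch 66, oldest) -> assign | voices=[84 83 70]
Op 8: note_off(70): free voice 2 | voices=[84 83 -]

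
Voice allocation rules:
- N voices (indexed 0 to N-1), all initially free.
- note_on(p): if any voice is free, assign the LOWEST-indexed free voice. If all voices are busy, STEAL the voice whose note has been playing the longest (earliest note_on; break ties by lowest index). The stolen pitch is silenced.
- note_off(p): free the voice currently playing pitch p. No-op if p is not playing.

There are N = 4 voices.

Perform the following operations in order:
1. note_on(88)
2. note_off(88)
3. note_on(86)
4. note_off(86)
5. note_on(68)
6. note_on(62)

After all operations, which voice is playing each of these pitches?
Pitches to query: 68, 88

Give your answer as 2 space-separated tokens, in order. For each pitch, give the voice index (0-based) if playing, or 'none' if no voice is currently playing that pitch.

Answer: 0 none

Derivation:
Op 1: note_on(88): voice 0 is free -> assigned | voices=[88 - - -]
Op 2: note_off(88): free voice 0 | voices=[- - - -]
Op 3: note_on(86): voice 0 is free -> assigned | voices=[86 - - -]
Op 4: note_off(86): free voice 0 | voices=[- - - -]
Op 5: note_on(68): voice 0 is free -> assigned | voices=[68 - - -]
Op 6: note_on(62): voice 1 is free -> assigned | voices=[68 62 - -]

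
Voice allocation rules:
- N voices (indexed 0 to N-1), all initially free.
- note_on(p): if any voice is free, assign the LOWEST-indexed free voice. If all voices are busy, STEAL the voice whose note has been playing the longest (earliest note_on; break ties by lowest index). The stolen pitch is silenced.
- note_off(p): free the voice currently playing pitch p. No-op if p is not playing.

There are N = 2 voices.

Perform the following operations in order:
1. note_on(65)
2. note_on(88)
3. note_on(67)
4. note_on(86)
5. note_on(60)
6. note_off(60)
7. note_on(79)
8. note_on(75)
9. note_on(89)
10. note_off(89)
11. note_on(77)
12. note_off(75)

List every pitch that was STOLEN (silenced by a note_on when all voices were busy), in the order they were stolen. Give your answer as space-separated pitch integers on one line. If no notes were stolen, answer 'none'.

Op 1: note_on(65): voice 0 is free -> assigned | voices=[65 -]
Op 2: note_on(88): voice 1 is free -> assigned | voices=[65 88]
Op 3: note_on(67): all voices busy, STEAL voice 0 (pitch 65, oldest) -> assign | voices=[67 88]
Op 4: note_on(86): all voices busy, STEAL voice 1 (pitch 88, oldest) -> assign | voices=[67 86]
Op 5: note_on(60): all voices busy, STEAL voice 0 (pitch 67, oldest) -> assign | voices=[60 86]
Op 6: note_off(60): free voice 0 | voices=[- 86]
Op 7: note_on(79): voice 0 is free -> assigned | voices=[79 86]
Op 8: note_on(75): all voices busy, STEAL voice 1 (pitch 86, oldest) -> assign | voices=[79 75]
Op 9: note_on(89): all voices busy, STEAL voice 0 (pitch 79, oldest) -> assign | voices=[89 75]
Op 10: note_off(89): free voice 0 | voices=[- 75]
Op 11: note_on(77): voice 0 is free -> assigned | voices=[77 75]
Op 12: note_off(75): free voice 1 | voices=[77 -]

Answer: 65 88 67 86 79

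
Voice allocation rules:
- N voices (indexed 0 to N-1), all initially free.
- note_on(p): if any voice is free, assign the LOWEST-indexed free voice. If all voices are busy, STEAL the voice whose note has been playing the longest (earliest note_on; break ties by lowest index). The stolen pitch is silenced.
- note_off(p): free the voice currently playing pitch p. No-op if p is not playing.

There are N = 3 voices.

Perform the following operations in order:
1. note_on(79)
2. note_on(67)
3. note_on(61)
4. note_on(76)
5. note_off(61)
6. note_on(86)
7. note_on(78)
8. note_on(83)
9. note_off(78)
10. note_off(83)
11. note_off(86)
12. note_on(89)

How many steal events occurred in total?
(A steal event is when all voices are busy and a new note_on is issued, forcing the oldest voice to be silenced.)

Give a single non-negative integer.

Op 1: note_on(79): voice 0 is free -> assigned | voices=[79 - -]
Op 2: note_on(67): voice 1 is free -> assigned | voices=[79 67 -]
Op 3: note_on(61): voice 2 is free -> assigned | voices=[79 67 61]
Op 4: note_on(76): all voices busy, STEAL voice 0 (pitch 79, oldest) -> assign | voices=[76 67 61]
Op 5: note_off(61): free voice 2 | voices=[76 67 -]
Op 6: note_on(86): voice 2 is free -> assigned | voices=[76 67 86]
Op 7: note_on(78): all voices busy, STEAL voice 1 (pitch 67, oldest) -> assign | voices=[76 78 86]
Op 8: note_on(83): all voices busy, STEAL voice 0 (pitch 76, oldest) -> assign | voices=[83 78 86]
Op 9: note_off(78): free voice 1 | voices=[83 - 86]
Op 10: note_off(83): free voice 0 | voices=[- - 86]
Op 11: note_off(86): free voice 2 | voices=[- - -]
Op 12: note_on(89): voice 0 is free -> assigned | voices=[89 - -]

Answer: 3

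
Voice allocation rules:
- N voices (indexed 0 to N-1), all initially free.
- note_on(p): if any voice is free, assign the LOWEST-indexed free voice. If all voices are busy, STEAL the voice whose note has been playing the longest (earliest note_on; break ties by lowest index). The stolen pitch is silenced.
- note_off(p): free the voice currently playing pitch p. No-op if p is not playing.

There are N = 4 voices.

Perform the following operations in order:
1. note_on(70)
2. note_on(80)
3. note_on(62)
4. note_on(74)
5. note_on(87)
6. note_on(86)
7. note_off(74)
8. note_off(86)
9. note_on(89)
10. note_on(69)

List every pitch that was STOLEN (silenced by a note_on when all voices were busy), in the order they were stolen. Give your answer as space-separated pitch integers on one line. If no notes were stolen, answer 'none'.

Answer: 70 80

Derivation:
Op 1: note_on(70): voice 0 is free -> assigned | voices=[70 - - -]
Op 2: note_on(80): voice 1 is free -> assigned | voices=[70 80 - -]
Op 3: note_on(62): voice 2 is free -> assigned | voices=[70 80 62 -]
Op 4: note_on(74): voice 3 is free -> assigned | voices=[70 80 62 74]
Op 5: note_on(87): all voices busy, STEAL voice 0 (pitch 70, oldest) -> assign | voices=[87 80 62 74]
Op 6: note_on(86): all voices busy, STEAL voice 1 (pitch 80, oldest) -> assign | voices=[87 86 62 74]
Op 7: note_off(74): free voice 3 | voices=[87 86 62 -]
Op 8: note_off(86): free voice 1 | voices=[87 - 62 -]
Op 9: note_on(89): voice 1 is free -> assigned | voices=[87 89 62 -]
Op 10: note_on(69): voice 3 is free -> assigned | voices=[87 89 62 69]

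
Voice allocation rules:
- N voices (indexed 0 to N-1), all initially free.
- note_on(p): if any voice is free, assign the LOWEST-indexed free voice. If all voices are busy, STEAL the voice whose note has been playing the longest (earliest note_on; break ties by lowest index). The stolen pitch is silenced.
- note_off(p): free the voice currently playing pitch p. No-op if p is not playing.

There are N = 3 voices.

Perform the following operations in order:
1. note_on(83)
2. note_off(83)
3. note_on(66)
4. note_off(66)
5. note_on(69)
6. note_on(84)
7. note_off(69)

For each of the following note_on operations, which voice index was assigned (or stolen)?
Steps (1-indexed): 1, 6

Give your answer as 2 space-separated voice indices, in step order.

Op 1: note_on(83): voice 0 is free -> assigned | voices=[83 - -]
Op 2: note_off(83): free voice 0 | voices=[- - -]
Op 3: note_on(66): voice 0 is free -> assigned | voices=[66 - -]
Op 4: note_off(66): free voice 0 | voices=[- - -]
Op 5: note_on(69): voice 0 is free -> assigned | voices=[69 - -]
Op 6: note_on(84): voice 1 is free -> assigned | voices=[69 84 -]
Op 7: note_off(69): free voice 0 | voices=[- 84 -]

Answer: 0 1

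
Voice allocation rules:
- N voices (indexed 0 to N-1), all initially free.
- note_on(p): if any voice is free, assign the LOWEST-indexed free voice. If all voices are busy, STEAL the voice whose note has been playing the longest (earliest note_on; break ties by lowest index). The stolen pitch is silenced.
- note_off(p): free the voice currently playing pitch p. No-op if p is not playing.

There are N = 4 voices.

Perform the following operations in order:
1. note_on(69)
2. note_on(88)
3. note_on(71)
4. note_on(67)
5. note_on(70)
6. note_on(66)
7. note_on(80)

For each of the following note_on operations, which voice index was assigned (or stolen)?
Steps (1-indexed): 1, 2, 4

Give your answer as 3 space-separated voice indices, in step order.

Answer: 0 1 3

Derivation:
Op 1: note_on(69): voice 0 is free -> assigned | voices=[69 - - -]
Op 2: note_on(88): voice 1 is free -> assigned | voices=[69 88 - -]
Op 3: note_on(71): voice 2 is free -> assigned | voices=[69 88 71 -]
Op 4: note_on(67): voice 3 is free -> assigned | voices=[69 88 71 67]
Op 5: note_on(70): all voices busy, STEAL voice 0 (pitch 69, oldest) -> assign | voices=[70 88 71 67]
Op 6: note_on(66): all voices busy, STEAL voice 1 (pitch 88, oldest) -> assign | voices=[70 66 71 67]
Op 7: note_on(80): all voices busy, STEAL voice 2 (pitch 71, oldest) -> assign | voices=[70 66 80 67]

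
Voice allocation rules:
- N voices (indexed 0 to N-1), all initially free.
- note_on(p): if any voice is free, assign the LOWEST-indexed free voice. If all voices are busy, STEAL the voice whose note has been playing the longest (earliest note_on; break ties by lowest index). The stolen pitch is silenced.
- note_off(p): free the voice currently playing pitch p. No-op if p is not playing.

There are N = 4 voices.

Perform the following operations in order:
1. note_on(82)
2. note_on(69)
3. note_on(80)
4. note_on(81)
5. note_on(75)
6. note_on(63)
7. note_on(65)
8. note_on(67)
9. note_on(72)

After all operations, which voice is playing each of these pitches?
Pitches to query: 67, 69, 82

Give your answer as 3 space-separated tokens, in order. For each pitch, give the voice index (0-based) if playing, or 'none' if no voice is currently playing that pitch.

Answer: 3 none none

Derivation:
Op 1: note_on(82): voice 0 is free -> assigned | voices=[82 - - -]
Op 2: note_on(69): voice 1 is free -> assigned | voices=[82 69 - -]
Op 3: note_on(80): voice 2 is free -> assigned | voices=[82 69 80 -]
Op 4: note_on(81): voice 3 is free -> assigned | voices=[82 69 80 81]
Op 5: note_on(75): all voices busy, STEAL voice 0 (pitch 82, oldest) -> assign | voices=[75 69 80 81]
Op 6: note_on(63): all voices busy, STEAL voice 1 (pitch 69, oldest) -> assign | voices=[75 63 80 81]
Op 7: note_on(65): all voices busy, STEAL voice 2 (pitch 80, oldest) -> assign | voices=[75 63 65 81]
Op 8: note_on(67): all voices busy, STEAL voice 3 (pitch 81, oldest) -> assign | voices=[75 63 65 67]
Op 9: note_on(72): all voices busy, STEAL voice 0 (pitch 75, oldest) -> assign | voices=[72 63 65 67]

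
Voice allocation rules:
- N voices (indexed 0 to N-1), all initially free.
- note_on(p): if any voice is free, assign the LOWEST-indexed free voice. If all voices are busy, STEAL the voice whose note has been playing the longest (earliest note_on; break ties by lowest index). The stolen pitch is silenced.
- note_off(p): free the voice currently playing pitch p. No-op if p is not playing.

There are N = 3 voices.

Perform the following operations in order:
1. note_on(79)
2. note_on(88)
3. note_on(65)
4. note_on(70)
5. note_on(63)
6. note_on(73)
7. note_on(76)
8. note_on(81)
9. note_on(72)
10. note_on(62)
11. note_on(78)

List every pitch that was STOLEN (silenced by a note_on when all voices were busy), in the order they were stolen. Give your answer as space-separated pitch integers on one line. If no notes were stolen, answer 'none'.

Op 1: note_on(79): voice 0 is free -> assigned | voices=[79 - -]
Op 2: note_on(88): voice 1 is free -> assigned | voices=[79 88 -]
Op 3: note_on(65): voice 2 is free -> assigned | voices=[79 88 65]
Op 4: note_on(70): all voices busy, STEAL voice 0 (pitch 79, oldest) -> assign | voices=[70 88 65]
Op 5: note_on(63): all voices busy, STEAL voice 1 (pitch 88, oldest) -> assign | voices=[70 63 65]
Op 6: note_on(73): all voices busy, STEAL voice 2 (pitch 65, oldest) -> assign | voices=[70 63 73]
Op 7: note_on(76): all voices busy, STEAL voice 0 (pitch 70, oldest) -> assign | voices=[76 63 73]
Op 8: note_on(81): all voices busy, STEAL voice 1 (pitch 63, oldest) -> assign | voices=[76 81 73]
Op 9: note_on(72): all voices busy, STEAL voice 2 (pitch 73, oldest) -> assign | voices=[76 81 72]
Op 10: note_on(62): all voices busy, STEAL voice 0 (pitch 76, oldest) -> assign | voices=[62 81 72]
Op 11: note_on(78): all voices busy, STEAL voice 1 (pitch 81, oldest) -> assign | voices=[62 78 72]

Answer: 79 88 65 70 63 73 76 81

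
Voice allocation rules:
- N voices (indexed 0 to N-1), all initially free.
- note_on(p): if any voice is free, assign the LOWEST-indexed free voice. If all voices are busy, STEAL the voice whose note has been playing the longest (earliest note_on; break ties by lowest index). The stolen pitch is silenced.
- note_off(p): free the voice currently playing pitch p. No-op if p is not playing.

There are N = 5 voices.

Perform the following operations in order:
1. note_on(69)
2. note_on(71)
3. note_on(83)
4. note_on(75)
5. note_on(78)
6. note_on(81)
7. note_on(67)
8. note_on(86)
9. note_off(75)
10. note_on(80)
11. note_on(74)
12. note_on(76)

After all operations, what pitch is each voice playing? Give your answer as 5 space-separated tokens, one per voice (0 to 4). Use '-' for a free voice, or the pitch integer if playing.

Answer: 76 67 86 80 74

Derivation:
Op 1: note_on(69): voice 0 is free -> assigned | voices=[69 - - - -]
Op 2: note_on(71): voice 1 is free -> assigned | voices=[69 71 - - -]
Op 3: note_on(83): voice 2 is free -> assigned | voices=[69 71 83 - -]
Op 4: note_on(75): voice 3 is free -> assigned | voices=[69 71 83 75 -]
Op 5: note_on(78): voice 4 is free -> assigned | voices=[69 71 83 75 78]
Op 6: note_on(81): all voices busy, STEAL voice 0 (pitch 69, oldest) -> assign | voices=[81 71 83 75 78]
Op 7: note_on(67): all voices busy, STEAL voice 1 (pitch 71, oldest) -> assign | voices=[81 67 83 75 78]
Op 8: note_on(86): all voices busy, STEAL voice 2 (pitch 83, oldest) -> assign | voices=[81 67 86 75 78]
Op 9: note_off(75): free voice 3 | voices=[81 67 86 - 78]
Op 10: note_on(80): voice 3 is free -> assigned | voices=[81 67 86 80 78]
Op 11: note_on(74): all voices busy, STEAL voice 4 (pitch 78, oldest) -> assign | voices=[81 67 86 80 74]
Op 12: note_on(76): all voices busy, STEAL voice 0 (pitch 81, oldest) -> assign | voices=[76 67 86 80 74]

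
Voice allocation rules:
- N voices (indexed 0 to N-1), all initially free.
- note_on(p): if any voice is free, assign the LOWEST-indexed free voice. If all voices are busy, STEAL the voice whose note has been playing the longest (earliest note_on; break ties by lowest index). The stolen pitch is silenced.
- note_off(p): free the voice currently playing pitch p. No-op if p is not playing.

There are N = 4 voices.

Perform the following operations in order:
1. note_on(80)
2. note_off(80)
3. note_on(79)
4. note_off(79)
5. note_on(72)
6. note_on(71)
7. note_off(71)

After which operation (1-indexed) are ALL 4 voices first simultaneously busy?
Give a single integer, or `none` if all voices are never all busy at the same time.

Answer: none

Derivation:
Op 1: note_on(80): voice 0 is free -> assigned | voices=[80 - - -]
Op 2: note_off(80): free voice 0 | voices=[- - - -]
Op 3: note_on(79): voice 0 is free -> assigned | voices=[79 - - -]
Op 4: note_off(79): free voice 0 | voices=[- - - -]
Op 5: note_on(72): voice 0 is free -> assigned | voices=[72 - - -]
Op 6: note_on(71): voice 1 is free -> assigned | voices=[72 71 - -]
Op 7: note_off(71): free voice 1 | voices=[72 - - -]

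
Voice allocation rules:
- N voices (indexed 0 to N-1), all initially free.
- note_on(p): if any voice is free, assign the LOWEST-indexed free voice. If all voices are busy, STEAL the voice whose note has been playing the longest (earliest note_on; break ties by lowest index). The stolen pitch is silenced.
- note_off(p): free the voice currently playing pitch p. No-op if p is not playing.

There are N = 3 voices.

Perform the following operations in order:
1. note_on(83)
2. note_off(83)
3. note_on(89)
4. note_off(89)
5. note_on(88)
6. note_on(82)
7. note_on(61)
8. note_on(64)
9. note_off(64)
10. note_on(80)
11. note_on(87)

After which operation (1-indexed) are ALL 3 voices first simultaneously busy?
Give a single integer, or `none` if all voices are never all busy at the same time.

Answer: 7

Derivation:
Op 1: note_on(83): voice 0 is free -> assigned | voices=[83 - -]
Op 2: note_off(83): free voice 0 | voices=[- - -]
Op 3: note_on(89): voice 0 is free -> assigned | voices=[89 - -]
Op 4: note_off(89): free voice 0 | voices=[- - -]
Op 5: note_on(88): voice 0 is free -> assigned | voices=[88 - -]
Op 6: note_on(82): voice 1 is free -> assigned | voices=[88 82 -]
Op 7: note_on(61): voice 2 is free -> assigned | voices=[88 82 61]
Op 8: note_on(64): all voices busy, STEAL voice 0 (pitch 88, oldest) -> assign | voices=[64 82 61]
Op 9: note_off(64): free voice 0 | voices=[- 82 61]
Op 10: note_on(80): voice 0 is free -> assigned | voices=[80 82 61]
Op 11: note_on(87): all voices busy, STEAL voice 1 (pitch 82, oldest) -> assign | voices=[80 87 61]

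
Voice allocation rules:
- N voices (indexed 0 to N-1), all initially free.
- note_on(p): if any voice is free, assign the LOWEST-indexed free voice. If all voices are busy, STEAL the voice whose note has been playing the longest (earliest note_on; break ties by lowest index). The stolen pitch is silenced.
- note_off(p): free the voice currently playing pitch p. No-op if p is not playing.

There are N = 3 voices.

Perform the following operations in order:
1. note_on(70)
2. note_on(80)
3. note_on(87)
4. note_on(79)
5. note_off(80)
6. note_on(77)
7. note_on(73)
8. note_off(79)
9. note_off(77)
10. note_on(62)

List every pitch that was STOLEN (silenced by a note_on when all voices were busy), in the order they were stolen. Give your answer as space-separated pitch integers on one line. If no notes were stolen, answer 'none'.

Answer: 70 87

Derivation:
Op 1: note_on(70): voice 0 is free -> assigned | voices=[70 - -]
Op 2: note_on(80): voice 1 is free -> assigned | voices=[70 80 -]
Op 3: note_on(87): voice 2 is free -> assigned | voices=[70 80 87]
Op 4: note_on(79): all voices busy, STEAL voice 0 (pitch 70, oldest) -> assign | voices=[79 80 87]
Op 5: note_off(80): free voice 1 | voices=[79 - 87]
Op 6: note_on(77): voice 1 is free -> assigned | voices=[79 77 87]
Op 7: note_on(73): all voices busy, STEAL voice 2 (pitch 87, oldest) -> assign | voices=[79 77 73]
Op 8: note_off(79): free voice 0 | voices=[- 77 73]
Op 9: note_off(77): free voice 1 | voices=[- - 73]
Op 10: note_on(62): voice 0 is free -> assigned | voices=[62 - 73]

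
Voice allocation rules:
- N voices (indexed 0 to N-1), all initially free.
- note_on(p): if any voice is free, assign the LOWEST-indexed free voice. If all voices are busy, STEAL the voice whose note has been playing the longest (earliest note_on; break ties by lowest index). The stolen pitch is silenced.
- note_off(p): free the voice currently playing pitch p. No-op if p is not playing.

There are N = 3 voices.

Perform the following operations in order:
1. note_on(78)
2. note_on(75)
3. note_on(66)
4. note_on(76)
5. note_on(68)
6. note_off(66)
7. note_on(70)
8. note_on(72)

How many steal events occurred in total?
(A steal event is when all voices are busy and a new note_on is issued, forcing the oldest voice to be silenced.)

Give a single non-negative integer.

Answer: 3

Derivation:
Op 1: note_on(78): voice 0 is free -> assigned | voices=[78 - -]
Op 2: note_on(75): voice 1 is free -> assigned | voices=[78 75 -]
Op 3: note_on(66): voice 2 is free -> assigned | voices=[78 75 66]
Op 4: note_on(76): all voices busy, STEAL voice 0 (pitch 78, oldest) -> assign | voices=[76 75 66]
Op 5: note_on(68): all voices busy, STEAL voice 1 (pitch 75, oldest) -> assign | voices=[76 68 66]
Op 6: note_off(66): free voice 2 | voices=[76 68 -]
Op 7: note_on(70): voice 2 is free -> assigned | voices=[76 68 70]
Op 8: note_on(72): all voices busy, STEAL voice 0 (pitch 76, oldest) -> assign | voices=[72 68 70]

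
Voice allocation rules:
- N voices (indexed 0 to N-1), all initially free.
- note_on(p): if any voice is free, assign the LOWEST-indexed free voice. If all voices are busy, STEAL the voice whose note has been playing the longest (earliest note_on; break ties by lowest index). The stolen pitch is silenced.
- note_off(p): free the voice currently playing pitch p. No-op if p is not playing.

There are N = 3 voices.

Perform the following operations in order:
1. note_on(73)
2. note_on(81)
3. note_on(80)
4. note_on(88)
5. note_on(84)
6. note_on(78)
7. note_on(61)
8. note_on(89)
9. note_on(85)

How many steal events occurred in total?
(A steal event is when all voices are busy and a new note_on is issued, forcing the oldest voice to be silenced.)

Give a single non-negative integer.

Op 1: note_on(73): voice 0 is free -> assigned | voices=[73 - -]
Op 2: note_on(81): voice 1 is free -> assigned | voices=[73 81 -]
Op 3: note_on(80): voice 2 is free -> assigned | voices=[73 81 80]
Op 4: note_on(88): all voices busy, STEAL voice 0 (pitch 73, oldest) -> assign | voices=[88 81 80]
Op 5: note_on(84): all voices busy, STEAL voice 1 (pitch 81, oldest) -> assign | voices=[88 84 80]
Op 6: note_on(78): all voices busy, STEAL voice 2 (pitch 80, oldest) -> assign | voices=[88 84 78]
Op 7: note_on(61): all voices busy, STEAL voice 0 (pitch 88, oldest) -> assign | voices=[61 84 78]
Op 8: note_on(89): all voices busy, STEAL voice 1 (pitch 84, oldest) -> assign | voices=[61 89 78]
Op 9: note_on(85): all voices busy, STEAL voice 2 (pitch 78, oldest) -> assign | voices=[61 89 85]

Answer: 6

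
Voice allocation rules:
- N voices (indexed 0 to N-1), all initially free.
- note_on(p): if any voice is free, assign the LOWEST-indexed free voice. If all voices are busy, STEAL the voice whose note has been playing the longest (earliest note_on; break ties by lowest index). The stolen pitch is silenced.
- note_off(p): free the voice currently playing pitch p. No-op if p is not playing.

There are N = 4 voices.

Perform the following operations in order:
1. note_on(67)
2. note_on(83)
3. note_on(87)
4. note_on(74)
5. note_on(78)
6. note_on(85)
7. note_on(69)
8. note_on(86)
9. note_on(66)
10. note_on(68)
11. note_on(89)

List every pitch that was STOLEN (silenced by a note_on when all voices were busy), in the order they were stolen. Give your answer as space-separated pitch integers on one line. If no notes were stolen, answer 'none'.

Op 1: note_on(67): voice 0 is free -> assigned | voices=[67 - - -]
Op 2: note_on(83): voice 1 is free -> assigned | voices=[67 83 - -]
Op 3: note_on(87): voice 2 is free -> assigned | voices=[67 83 87 -]
Op 4: note_on(74): voice 3 is free -> assigned | voices=[67 83 87 74]
Op 5: note_on(78): all voices busy, STEAL voice 0 (pitch 67, oldest) -> assign | voices=[78 83 87 74]
Op 6: note_on(85): all voices busy, STEAL voice 1 (pitch 83, oldest) -> assign | voices=[78 85 87 74]
Op 7: note_on(69): all voices busy, STEAL voice 2 (pitch 87, oldest) -> assign | voices=[78 85 69 74]
Op 8: note_on(86): all voices busy, STEAL voice 3 (pitch 74, oldest) -> assign | voices=[78 85 69 86]
Op 9: note_on(66): all voices busy, STEAL voice 0 (pitch 78, oldest) -> assign | voices=[66 85 69 86]
Op 10: note_on(68): all voices busy, STEAL voice 1 (pitch 85, oldest) -> assign | voices=[66 68 69 86]
Op 11: note_on(89): all voices busy, STEAL voice 2 (pitch 69, oldest) -> assign | voices=[66 68 89 86]

Answer: 67 83 87 74 78 85 69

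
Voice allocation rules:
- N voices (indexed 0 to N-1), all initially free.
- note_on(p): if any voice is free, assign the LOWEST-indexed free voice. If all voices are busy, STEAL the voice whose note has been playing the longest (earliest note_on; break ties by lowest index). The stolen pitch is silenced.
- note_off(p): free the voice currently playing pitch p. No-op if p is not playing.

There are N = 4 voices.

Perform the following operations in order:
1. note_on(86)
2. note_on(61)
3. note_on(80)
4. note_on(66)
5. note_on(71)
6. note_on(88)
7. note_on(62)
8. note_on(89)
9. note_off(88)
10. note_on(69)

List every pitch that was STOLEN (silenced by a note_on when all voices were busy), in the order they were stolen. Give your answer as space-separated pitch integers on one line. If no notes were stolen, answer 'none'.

Op 1: note_on(86): voice 0 is free -> assigned | voices=[86 - - -]
Op 2: note_on(61): voice 1 is free -> assigned | voices=[86 61 - -]
Op 3: note_on(80): voice 2 is free -> assigned | voices=[86 61 80 -]
Op 4: note_on(66): voice 3 is free -> assigned | voices=[86 61 80 66]
Op 5: note_on(71): all voices busy, STEAL voice 0 (pitch 86, oldest) -> assign | voices=[71 61 80 66]
Op 6: note_on(88): all voices busy, STEAL voice 1 (pitch 61, oldest) -> assign | voices=[71 88 80 66]
Op 7: note_on(62): all voices busy, STEAL voice 2 (pitch 80, oldest) -> assign | voices=[71 88 62 66]
Op 8: note_on(89): all voices busy, STEAL voice 3 (pitch 66, oldest) -> assign | voices=[71 88 62 89]
Op 9: note_off(88): free voice 1 | voices=[71 - 62 89]
Op 10: note_on(69): voice 1 is free -> assigned | voices=[71 69 62 89]

Answer: 86 61 80 66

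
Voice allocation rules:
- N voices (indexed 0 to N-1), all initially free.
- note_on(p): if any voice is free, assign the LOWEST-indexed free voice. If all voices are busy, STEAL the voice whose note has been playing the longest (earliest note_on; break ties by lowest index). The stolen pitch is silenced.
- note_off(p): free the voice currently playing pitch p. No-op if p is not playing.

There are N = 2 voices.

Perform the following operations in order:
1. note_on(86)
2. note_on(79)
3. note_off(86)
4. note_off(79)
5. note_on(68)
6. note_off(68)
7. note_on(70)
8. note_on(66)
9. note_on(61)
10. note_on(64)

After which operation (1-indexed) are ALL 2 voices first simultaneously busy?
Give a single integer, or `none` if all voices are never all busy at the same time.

Answer: 2

Derivation:
Op 1: note_on(86): voice 0 is free -> assigned | voices=[86 -]
Op 2: note_on(79): voice 1 is free -> assigned | voices=[86 79]
Op 3: note_off(86): free voice 0 | voices=[- 79]
Op 4: note_off(79): free voice 1 | voices=[- -]
Op 5: note_on(68): voice 0 is free -> assigned | voices=[68 -]
Op 6: note_off(68): free voice 0 | voices=[- -]
Op 7: note_on(70): voice 0 is free -> assigned | voices=[70 -]
Op 8: note_on(66): voice 1 is free -> assigned | voices=[70 66]
Op 9: note_on(61): all voices busy, STEAL voice 0 (pitch 70, oldest) -> assign | voices=[61 66]
Op 10: note_on(64): all voices busy, STEAL voice 1 (pitch 66, oldest) -> assign | voices=[61 64]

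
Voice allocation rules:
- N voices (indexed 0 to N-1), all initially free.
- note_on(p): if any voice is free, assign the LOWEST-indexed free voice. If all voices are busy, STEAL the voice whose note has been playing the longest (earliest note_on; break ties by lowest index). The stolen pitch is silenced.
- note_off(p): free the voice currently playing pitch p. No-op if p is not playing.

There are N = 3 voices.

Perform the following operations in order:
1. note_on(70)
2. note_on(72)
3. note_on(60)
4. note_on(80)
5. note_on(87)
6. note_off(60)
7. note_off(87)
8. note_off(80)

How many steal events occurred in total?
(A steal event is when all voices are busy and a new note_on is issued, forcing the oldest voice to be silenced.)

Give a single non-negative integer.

Answer: 2

Derivation:
Op 1: note_on(70): voice 0 is free -> assigned | voices=[70 - -]
Op 2: note_on(72): voice 1 is free -> assigned | voices=[70 72 -]
Op 3: note_on(60): voice 2 is free -> assigned | voices=[70 72 60]
Op 4: note_on(80): all voices busy, STEAL voice 0 (pitch 70, oldest) -> assign | voices=[80 72 60]
Op 5: note_on(87): all voices busy, STEAL voice 1 (pitch 72, oldest) -> assign | voices=[80 87 60]
Op 6: note_off(60): free voice 2 | voices=[80 87 -]
Op 7: note_off(87): free voice 1 | voices=[80 - -]
Op 8: note_off(80): free voice 0 | voices=[- - -]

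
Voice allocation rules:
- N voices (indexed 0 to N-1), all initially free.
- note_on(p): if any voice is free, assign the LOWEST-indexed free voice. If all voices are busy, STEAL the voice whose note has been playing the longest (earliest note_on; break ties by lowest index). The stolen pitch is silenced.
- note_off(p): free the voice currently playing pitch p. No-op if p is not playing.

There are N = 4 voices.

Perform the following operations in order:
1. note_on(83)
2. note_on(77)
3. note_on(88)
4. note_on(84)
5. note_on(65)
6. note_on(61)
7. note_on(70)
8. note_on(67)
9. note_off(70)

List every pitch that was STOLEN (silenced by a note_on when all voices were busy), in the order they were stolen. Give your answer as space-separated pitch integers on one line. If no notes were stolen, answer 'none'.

Answer: 83 77 88 84

Derivation:
Op 1: note_on(83): voice 0 is free -> assigned | voices=[83 - - -]
Op 2: note_on(77): voice 1 is free -> assigned | voices=[83 77 - -]
Op 3: note_on(88): voice 2 is free -> assigned | voices=[83 77 88 -]
Op 4: note_on(84): voice 3 is free -> assigned | voices=[83 77 88 84]
Op 5: note_on(65): all voices busy, STEAL voice 0 (pitch 83, oldest) -> assign | voices=[65 77 88 84]
Op 6: note_on(61): all voices busy, STEAL voice 1 (pitch 77, oldest) -> assign | voices=[65 61 88 84]
Op 7: note_on(70): all voices busy, STEAL voice 2 (pitch 88, oldest) -> assign | voices=[65 61 70 84]
Op 8: note_on(67): all voices busy, STEAL voice 3 (pitch 84, oldest) -> assign | voices=[65 61 70 67]
Op 9: note_off(70): free voice 2 | voices=[65 61 - 67]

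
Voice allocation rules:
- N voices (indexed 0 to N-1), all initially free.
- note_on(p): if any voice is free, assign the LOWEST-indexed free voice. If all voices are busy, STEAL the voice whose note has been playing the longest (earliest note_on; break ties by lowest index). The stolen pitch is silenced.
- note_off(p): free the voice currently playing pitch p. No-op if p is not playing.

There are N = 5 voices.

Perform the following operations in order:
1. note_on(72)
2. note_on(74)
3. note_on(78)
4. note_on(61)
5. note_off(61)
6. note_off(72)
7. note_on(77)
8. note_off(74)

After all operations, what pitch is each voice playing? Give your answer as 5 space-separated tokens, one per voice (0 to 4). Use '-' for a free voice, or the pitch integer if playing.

Op 1: note_on(72): voice 0 is free -> assigned | voices=[72 - - - -]
Op 2: note_on(74): voice 1 is free -> assigned | voices=[72 74 - - -]
Op 3: note_on(78): voice 2 is free -> assigned | voices=[72 74 78 - -]
Op 4: note_on(61): voice 3 is free -> assigned | voices=[72 74 78 61 -]
Op 5: note_off(61): free voice 3 | voices=[72 74 78 - -]
Op 6: note_off(72): free voice 0 | voices=[- 74 78 - -]
Op 7: note_on(77): voice 0 is free -> assigned | voices=[77 74 78 - -]
Op 8: note_off(74): free voice 1 | voices=[77 - 78 - -]

Answer: 77 - 78 - -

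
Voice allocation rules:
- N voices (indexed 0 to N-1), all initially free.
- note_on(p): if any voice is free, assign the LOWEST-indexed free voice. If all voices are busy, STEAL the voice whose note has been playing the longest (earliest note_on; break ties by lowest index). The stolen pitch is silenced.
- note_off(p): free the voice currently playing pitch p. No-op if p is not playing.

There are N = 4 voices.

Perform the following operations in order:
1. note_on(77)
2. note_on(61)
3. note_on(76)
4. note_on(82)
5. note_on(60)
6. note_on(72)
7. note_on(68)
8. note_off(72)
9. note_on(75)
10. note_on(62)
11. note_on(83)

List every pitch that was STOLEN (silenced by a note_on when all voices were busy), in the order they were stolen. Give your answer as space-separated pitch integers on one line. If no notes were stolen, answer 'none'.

Answer: 77 61 76 82 60

Derivation:
Op 1: note_on(77): voice 0 is free -> assigned | voices=[77 - - -]
Op 2: note_on(61): voice 1 is free -> assigned | voices=[77 61 - -]
Op 3: note_on(76): voice 2 is free -> assigned | voices=[77 61 76 -]
Op 4: note_on(82): voice 3 is free -> assigned | voices=[77 61 76 82]
Op 5: note_on(60): all voices busy, STEAL voice 0 (pitch 77, oldest) -> assign | voices=[60 61 76 82]
Op 6: note_on(72): all voices busy, STEAL voice 1 (pitch 61, oldest) -> assign | voices=[60 72 76 82]
Op 7: note_on(68): all voices busy, STEAL voice 2 (pitch 76, oldest) -> assign | voices=[60 72 68 82]
Op 8: note_off(72): free voice 1 | voices=[60 - 68 82]
Op 9: note_on(75): voice 1 is free -> assigned | voices=[60 75 68 82]
Op 10: note_on(62): all voices busy, STEAL voice 3 (pitch 82, oldest) -> assign | voices=[60 75 68 62]
Op 11: note_on(83): all voices busy, STEAL voice 0 (pitch 60, oldest) -> assign | voices=[83 75 68 62]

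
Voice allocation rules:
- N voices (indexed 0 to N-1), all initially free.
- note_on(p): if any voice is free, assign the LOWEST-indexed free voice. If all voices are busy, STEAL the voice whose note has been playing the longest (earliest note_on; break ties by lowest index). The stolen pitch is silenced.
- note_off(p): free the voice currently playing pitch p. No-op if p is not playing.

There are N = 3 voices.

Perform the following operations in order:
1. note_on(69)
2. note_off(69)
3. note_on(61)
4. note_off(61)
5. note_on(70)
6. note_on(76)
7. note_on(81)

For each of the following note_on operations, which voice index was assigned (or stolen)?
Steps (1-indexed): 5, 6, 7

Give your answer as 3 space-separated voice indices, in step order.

Op 1: note_on(69): voice 0 is free -> assigned | voices=[69 - -]
Op 2: note_off(69): free voice 0 | voices=[- - -]
Op 3: note_on(61): voice 0 is free -> assigned | voices=[61 - -]
Op 4: note_off(61): free voice 0 | voices=[- - -]
Op 5: note_on(70): voice 0 is free -> assigned | voices=[70 - -]
Op 6: note_on(76): voice 1 is free -> assigned | voices=[70 76 -]
Op 7: note_on(81): voice 2 is free -> assigned | voices=[70 76 81]

Answer: 0 1 2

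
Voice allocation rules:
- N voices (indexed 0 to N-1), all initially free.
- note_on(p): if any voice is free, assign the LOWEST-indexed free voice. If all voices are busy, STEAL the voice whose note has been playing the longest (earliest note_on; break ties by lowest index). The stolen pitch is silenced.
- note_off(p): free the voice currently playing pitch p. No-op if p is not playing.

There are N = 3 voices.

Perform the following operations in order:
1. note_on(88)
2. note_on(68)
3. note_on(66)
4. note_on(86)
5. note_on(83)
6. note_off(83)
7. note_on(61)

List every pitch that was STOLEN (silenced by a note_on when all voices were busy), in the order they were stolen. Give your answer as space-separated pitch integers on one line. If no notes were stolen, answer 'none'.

Answer: 88 68

Derivation:
Op 1: note_on(88): voice 0 is free -> assigned | voices=[88 - -]
Op 2: note_on(68): voice 1 is free -> assigned | voices=[88 68 -]
Op 3: note_on(66): voice 2 is free -> assigned | voices=[88 68 66]
Op 4: note_on(86): all voices busy, STEAL voice 0 (pitch 88, oldest) -> assign | voices=[86 68 66]
Op 5: note_on(83): all voices busy, STEAL voice 1 (pitch 68, oldest) -> assign | voices=[86 83 66]
Op 6: note_off(83): free voice 1 | voices=[86 - 66]
Op 7: note_on(61): voice 1 is free -> assigned | voices=[86 61 66]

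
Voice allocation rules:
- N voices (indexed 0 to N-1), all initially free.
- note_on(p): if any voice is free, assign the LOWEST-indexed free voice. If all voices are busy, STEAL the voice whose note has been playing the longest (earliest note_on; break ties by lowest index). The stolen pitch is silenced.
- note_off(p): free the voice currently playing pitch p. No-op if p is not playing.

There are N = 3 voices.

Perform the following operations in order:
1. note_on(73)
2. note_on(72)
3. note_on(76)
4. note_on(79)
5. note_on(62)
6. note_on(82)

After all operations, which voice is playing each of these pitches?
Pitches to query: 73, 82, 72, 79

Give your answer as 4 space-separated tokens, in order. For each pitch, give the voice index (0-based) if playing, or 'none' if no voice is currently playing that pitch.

Answer: none 2 none 0

Derivation:
Op 1: note_on(73): voice 0 is free -> assigned | voices=[73 - -]
Op 2: note_on(72): voice 1 is free -> assigned | voices=[73 72 -]
Op 3: note_on(76): voice 2 is free -> assigned | voices=[73 72 76]
Op 4: note_on(79): all voices busy, STEAL voice 0 (pitch 73, oldest) -> assign | voices=[79 72 76]
Op 5: note_on(62): all voices busy, STEAL voice 1 (pitch 72, oldest) -> assign | voices=[79 62 76]
Op 6: note_on(82): all voices busy, STEAL voice 2 (pitch 76, oldest) -> assign | voices=[79 62 82]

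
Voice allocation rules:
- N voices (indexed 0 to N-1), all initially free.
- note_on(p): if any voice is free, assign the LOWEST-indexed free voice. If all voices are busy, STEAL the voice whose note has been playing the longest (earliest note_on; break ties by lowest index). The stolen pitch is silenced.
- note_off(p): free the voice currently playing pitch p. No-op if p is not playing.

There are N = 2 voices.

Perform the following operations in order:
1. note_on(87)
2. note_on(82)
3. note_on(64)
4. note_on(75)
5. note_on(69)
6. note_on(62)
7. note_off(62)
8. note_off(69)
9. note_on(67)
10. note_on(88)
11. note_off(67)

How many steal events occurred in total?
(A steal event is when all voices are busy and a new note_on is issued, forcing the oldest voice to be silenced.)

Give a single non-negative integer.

Answer: 4

Derivation:
Op 1: note_on(87): voice 0 is free -> assigned | voices=[87 -]
Op 2: note_on(82): voice 1 is free -> assigned | voices=[87 82]
Op 3: note_on(64): all voices busy, STEAL voice 0 (pitch 87, oldest) -> assign | voices=[64 82]
Op 4: note_on(75): all voices busy, STEAL voice 1 (pitch 82, oldest) -> assign | voices=[64 75]
Op 5: note_on(69): all voices busy, STEAL voice 0 (pitch 64, oldest) -> assign | voices=[69 75]
Op 6: note_on(62): all voices busy, STEAL voice 1 (pitch 75, oldest) -> assign | voices=[69 62]
Op 7: note_off(62): free voice 1 | voices=[69 -]
Op 8: note_off(69): free voice 0 | voices=[- -]
Op 9: note_on(67): voice 0 is free -> assigned | voices=[67 -]
Op 10: note_on(88): voice 1 is free -> assigned | voices=[67 88]
Op 11: note_off(67): free voice 0 | voices=[- 88]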